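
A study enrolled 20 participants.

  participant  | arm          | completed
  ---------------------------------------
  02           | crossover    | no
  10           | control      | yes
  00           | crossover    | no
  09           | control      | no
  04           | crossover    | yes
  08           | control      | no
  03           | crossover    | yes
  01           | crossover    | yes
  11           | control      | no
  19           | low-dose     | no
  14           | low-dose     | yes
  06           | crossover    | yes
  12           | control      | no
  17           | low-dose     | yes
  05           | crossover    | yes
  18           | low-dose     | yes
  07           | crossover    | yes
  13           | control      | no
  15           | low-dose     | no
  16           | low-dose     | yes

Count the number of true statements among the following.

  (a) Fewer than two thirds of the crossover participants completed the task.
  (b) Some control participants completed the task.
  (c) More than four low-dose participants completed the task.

(a) crossover: |A| = 8, |A ∩ B| = 6; needs |A ∩ B| / |A| < 2/3 — false.
(b) control: |A| = 6, |A ∩ B| = 1; needs A ∩ B ≠ ∅ (|A ∩ B| ≥ 1) — true.
(c) low-dose: |A| = 6, |A ∩ B| = 4; needs |A ∩ B| > 4 — false.

1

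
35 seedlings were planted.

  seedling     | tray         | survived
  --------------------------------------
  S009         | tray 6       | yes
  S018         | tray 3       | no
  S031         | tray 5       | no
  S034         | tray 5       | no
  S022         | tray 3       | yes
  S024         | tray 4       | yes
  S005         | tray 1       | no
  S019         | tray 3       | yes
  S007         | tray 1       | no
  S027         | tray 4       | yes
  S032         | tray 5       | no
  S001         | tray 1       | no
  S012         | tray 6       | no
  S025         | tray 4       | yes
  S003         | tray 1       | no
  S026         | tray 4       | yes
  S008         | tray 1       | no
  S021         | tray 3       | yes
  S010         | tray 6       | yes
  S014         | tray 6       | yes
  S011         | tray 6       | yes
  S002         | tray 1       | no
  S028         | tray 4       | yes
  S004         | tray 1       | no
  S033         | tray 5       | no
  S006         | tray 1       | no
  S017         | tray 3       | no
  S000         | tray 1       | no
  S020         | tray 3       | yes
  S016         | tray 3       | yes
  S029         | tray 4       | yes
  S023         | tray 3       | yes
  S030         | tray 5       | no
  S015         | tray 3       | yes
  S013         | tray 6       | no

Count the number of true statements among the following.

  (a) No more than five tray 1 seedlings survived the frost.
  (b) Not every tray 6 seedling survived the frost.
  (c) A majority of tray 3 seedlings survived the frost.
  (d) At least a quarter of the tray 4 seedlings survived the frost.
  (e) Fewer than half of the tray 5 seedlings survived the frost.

5

(a) tray 1: |A| = 9, |A ∩ B| = 0; needs |A ∩ B| ≤ 5 — true.
(b) tray 6: |A| = 6, |A ∩ B| = 4; needs A ⊄ B (|A ∖ B| ≥ 1) — true.
(c) tray 3: |A| = 9, |A ∩ B| = 7; needs |A ∩ B| > |A ∖ B| — true.
(d) tray 4: |A| = 6, |A ∩ B| = 6; needs |A ∩ B| / |A| ≥ 1/4 — true.
(e) tray 5: |A| = 5, |A ∩ B| = 0; needs |A ∩ B| < |A ∖ B| — true.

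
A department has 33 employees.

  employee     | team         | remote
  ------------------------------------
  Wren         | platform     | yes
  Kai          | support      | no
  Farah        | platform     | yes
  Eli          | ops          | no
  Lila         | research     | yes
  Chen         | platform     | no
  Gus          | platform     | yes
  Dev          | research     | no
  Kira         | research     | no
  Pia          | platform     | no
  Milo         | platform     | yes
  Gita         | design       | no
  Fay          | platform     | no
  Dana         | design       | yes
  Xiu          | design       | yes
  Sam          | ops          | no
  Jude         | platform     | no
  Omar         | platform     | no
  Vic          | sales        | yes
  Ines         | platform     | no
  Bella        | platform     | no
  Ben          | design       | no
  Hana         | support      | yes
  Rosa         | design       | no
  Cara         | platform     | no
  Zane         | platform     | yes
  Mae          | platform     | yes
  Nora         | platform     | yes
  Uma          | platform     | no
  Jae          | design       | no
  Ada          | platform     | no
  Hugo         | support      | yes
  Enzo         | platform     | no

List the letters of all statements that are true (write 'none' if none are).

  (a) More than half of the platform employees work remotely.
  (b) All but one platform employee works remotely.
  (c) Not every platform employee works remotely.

(c)

|A| = 18, |A ∩ B| = 7, |A ∖ B| = 11.
(a) |A ∩ B| > |A ∖ B|: fails.
(b) |A ∖ B| = 1: fails.
(c) A ⊄ B (|A ∖ B| ≥ 1): holds.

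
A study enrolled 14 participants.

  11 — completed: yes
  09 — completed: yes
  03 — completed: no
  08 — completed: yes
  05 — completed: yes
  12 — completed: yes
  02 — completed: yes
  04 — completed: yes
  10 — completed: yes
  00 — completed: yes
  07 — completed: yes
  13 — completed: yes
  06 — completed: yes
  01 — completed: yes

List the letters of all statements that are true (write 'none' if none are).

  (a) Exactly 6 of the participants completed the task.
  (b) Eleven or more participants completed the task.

|A| = 14, |A ∩ B| = 13, |A ∖ B| = 1.
(a) |A ∩ B| = 6: fails.
(b) |A ∩ B| ≥ 11: holds.

(b)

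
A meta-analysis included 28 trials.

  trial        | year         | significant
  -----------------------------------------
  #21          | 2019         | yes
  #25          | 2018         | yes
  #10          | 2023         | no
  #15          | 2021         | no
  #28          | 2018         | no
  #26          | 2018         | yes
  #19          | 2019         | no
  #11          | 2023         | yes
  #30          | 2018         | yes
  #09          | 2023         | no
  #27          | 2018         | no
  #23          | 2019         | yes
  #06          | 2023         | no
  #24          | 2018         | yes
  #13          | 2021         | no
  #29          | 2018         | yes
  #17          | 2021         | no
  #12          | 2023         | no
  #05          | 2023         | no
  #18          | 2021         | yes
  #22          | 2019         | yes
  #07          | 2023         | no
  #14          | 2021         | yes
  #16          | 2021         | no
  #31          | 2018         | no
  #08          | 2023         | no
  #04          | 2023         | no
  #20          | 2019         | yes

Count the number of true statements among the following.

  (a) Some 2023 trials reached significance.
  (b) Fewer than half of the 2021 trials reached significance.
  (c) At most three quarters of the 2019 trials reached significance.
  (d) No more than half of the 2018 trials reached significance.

2

(a) 2023: |A| = 9, |A ∩ B| = 1; needs A ∩ B ≠ ∅ (|A ∩ B| ≥ 1) — true.
(b) 2021: |A| = 6, |A ∩ B| = 2; needs |A ∩ B| < |A ∖ B| — true.
(c) 2019: |A| = 5, |A ∩ B| = 4; needs |A ∩ B| / |A| ≤ 3/4 — false.
(d) 2018: |A| = 8, |A ∩ B| = 5; needs |A ∩ B| ≤ |A ∖ B| — false.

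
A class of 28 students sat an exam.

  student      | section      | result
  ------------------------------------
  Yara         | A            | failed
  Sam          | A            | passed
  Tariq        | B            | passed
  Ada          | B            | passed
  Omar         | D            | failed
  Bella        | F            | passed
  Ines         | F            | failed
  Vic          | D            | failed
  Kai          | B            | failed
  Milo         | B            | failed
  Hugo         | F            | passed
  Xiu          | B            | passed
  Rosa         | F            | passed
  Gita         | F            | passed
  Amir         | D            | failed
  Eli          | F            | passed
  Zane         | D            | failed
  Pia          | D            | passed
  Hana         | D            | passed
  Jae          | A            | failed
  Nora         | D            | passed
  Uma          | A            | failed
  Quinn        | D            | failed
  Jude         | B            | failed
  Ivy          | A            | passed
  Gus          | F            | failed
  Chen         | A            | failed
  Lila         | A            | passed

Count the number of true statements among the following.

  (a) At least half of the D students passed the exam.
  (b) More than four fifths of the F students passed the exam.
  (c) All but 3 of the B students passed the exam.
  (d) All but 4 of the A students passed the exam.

2

(a) D: |A| = 8, |A ∩ B| = 3; needs |A ∩ B| ≥ |A ∖ B| — false.
(b) F: |A| = 7, |A ∩ B| = 5; needs |A ∩ B| / |A| > 4/5 — false.
(c) B: |A| = 6, |A ∩ B| = 3; needs |A ∖ B| = 3 — true.
(d) A: |A| = 7, |A ∩ B| = 3; needs |A ∖ B| = 4 — true.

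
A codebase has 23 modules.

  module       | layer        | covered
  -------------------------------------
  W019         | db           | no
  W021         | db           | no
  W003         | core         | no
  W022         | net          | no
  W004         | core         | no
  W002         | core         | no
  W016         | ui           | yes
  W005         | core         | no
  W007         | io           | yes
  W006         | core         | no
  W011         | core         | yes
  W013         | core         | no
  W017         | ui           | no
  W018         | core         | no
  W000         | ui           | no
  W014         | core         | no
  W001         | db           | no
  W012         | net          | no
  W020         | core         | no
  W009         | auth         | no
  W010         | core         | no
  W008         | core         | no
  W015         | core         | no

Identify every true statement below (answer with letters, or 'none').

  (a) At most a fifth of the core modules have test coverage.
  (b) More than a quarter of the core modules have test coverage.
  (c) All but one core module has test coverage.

|A| = 13, |A ∩ B| = 1, |A ∖ B| = 12.
(a) |A ∩ B| / |A| ≤ 1/5: holds.
(b) |A ∩ B| / |A| > 1/4: fails.
(c) |A ∖ B| = 1: fails.

(a)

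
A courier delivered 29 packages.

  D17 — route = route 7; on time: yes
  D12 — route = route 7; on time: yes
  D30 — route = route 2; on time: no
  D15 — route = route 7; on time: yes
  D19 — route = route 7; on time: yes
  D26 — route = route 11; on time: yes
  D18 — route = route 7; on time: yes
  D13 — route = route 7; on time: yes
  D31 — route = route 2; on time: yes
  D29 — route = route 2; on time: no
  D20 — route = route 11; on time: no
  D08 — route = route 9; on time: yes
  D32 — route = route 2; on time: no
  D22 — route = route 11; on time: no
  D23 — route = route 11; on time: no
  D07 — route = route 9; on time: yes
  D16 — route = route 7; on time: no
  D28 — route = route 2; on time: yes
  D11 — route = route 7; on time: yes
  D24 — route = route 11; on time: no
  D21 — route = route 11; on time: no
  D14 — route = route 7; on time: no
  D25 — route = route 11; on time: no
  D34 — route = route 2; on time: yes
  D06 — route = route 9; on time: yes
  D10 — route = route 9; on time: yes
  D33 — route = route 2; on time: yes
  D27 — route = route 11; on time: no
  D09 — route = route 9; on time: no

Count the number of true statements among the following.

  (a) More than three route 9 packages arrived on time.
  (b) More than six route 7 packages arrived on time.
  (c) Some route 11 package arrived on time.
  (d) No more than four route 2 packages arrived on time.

(a) route 9: |A| = 5, |A ∩ B| = 4; needs |A ∩ B| > 3 — true.
(b) route 7: |A| = 9, |A ∩ B| = 7; needs |A ∩ B| > 6 — true.
(c) route 11: |A| = 8, |A ∩ B| = 1; needs A ∩ B ≠ ∅ (|A ∩ B| ≥ 1) — true.
(d) route 2: |A| = 7, |A ∩ B| = 4; needs |A ∩ B| ≤ 4 — true.

4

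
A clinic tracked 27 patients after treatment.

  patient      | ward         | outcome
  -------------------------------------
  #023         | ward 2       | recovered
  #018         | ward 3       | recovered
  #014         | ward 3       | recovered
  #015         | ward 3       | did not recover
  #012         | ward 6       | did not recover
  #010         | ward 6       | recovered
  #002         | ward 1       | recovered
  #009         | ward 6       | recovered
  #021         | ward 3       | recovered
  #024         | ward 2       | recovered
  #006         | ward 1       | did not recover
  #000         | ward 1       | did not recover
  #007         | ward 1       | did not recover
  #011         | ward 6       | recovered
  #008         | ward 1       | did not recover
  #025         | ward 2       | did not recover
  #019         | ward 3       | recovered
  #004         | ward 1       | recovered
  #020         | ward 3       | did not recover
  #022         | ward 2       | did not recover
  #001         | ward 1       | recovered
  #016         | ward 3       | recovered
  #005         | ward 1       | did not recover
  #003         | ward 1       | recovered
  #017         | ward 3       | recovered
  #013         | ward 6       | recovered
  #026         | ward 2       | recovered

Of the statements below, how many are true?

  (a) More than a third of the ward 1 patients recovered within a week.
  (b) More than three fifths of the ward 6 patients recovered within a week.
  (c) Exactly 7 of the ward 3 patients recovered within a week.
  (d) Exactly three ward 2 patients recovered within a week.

3

(a) ward 1: |A| = 9, |A ∩ B| = 4; needs |A ∩ B| / |A| > 1/3 — true.
(b) ward 6: |A| = 5, |A ∩ B| = 4; needs |A ∩ B| / |A| > 3/5 — true.
(c) ward 3: |A| = 8, |A ∩ B| = 6; needs |A ∩ B| = 7 — false.
(d) ward 2: |A| = 5, |A ∩ B| = 3; needs |A ∩ B| = 3 — true.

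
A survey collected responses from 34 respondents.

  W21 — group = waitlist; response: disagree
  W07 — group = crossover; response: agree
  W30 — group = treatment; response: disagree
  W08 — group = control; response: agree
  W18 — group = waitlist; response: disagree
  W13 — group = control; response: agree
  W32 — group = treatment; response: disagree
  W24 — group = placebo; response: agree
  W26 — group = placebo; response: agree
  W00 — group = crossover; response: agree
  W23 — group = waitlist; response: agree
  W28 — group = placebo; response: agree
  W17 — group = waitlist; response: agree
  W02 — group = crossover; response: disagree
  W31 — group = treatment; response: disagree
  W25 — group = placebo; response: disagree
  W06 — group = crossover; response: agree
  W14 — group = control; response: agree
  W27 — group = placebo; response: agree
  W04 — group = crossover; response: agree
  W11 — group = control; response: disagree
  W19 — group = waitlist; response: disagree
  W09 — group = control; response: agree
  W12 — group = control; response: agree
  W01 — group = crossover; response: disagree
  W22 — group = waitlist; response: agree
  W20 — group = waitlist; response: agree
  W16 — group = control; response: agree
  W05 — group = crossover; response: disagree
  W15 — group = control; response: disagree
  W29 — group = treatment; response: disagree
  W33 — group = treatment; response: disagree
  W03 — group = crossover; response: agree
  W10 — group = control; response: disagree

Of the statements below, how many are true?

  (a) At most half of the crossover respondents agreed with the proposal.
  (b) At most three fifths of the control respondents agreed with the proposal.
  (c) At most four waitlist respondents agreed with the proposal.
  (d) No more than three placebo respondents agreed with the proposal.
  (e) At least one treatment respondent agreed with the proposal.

(a) crossover: |A| = 8, |A ∩ B| = 5; needs |A ∩ B| ≤ |A ∖ B| — false.
(b) control: |A| = 9, |A ∩ B| = 6; needs |A ∩ B| / |A| ≤ 3/5 — false.
(c) waitlist: |A| = 7, |A ∩ B| = 4; needs |A ∩ B| ≤ 4 — true.
(d) placebo: |A| = 5, |A ∩ B| = 4; needs |A ∩ B| ≤ 3 — false.
(e) treatment: |A| = 5, |A ∩ B| = 0; needs A ∩ B ≠ ∅ (|A ∩ B| ≥ 1) — false.

1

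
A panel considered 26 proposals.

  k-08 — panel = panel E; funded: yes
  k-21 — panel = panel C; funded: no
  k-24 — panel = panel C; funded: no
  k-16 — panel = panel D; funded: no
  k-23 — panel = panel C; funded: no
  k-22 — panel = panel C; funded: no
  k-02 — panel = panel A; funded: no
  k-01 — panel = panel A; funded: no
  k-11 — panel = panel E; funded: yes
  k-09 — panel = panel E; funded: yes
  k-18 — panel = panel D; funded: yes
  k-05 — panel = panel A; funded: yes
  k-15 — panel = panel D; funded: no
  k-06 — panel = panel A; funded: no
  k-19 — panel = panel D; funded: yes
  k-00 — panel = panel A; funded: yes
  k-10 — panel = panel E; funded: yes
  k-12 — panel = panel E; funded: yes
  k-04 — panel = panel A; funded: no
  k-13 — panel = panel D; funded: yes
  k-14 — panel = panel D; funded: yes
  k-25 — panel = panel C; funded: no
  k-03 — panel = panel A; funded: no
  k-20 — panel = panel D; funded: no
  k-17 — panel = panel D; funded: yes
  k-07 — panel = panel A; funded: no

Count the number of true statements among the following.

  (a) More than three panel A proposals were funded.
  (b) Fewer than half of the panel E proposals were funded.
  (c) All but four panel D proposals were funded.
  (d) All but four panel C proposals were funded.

0

(a) panel A: |A| = 8, |A ∩ B| = 2; needs |A ∩ B| > 3 — false.
(b) panel E: |A| = 5, |A ∩ B| = 5; needs |A ∩ B| < |A ∖ B| — false.
(c) panel D: |A| = 8, |A ∩ B| = 5; needs |A ∖ B| = 4 — false.
(d) panel C: |A| = 5, |A ∩ B| = 0; needs |A ∖ B| = 4 — false.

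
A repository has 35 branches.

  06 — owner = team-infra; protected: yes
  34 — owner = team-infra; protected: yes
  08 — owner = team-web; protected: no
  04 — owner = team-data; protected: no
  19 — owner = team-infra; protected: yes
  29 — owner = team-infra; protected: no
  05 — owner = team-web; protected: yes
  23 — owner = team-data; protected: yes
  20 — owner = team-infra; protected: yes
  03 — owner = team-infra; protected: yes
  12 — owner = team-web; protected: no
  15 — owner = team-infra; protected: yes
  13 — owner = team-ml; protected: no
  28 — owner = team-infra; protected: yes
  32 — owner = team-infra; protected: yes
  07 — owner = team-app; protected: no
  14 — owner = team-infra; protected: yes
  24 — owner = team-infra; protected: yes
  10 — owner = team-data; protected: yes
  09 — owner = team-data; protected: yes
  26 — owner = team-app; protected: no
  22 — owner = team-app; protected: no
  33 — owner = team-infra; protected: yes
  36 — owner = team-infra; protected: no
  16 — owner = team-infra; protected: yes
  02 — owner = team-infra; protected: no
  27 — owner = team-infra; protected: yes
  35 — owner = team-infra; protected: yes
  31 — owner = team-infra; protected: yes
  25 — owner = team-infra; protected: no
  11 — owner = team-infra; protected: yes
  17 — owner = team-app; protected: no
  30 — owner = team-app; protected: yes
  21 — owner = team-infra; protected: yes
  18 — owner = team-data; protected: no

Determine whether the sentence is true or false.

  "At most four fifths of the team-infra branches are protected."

False

'At most four fifths of the team-infra branches are protected' holds iff |A ∩ B| / |A| ≤ 4/5.
|A| = 21, |A ∩ B| = 17, |A ∖ B| = 4.
|A ∩ B|/|A| = 17/21, so the statement is false.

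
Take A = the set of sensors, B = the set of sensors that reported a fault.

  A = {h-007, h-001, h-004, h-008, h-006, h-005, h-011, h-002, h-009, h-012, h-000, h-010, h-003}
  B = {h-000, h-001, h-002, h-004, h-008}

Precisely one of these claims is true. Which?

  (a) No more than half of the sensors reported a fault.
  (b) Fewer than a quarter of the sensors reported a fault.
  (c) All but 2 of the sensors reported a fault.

|A| = 13, |A ∩ B| = 5, |A ∖ B| = 8.
(a) requires |A ∩ B| ≤ |A ∖ B|: true.
(b) requires |A ∩ B| / |A| < 1/4: false.
(c) requires |A ∖ B| = 2: false.

(a)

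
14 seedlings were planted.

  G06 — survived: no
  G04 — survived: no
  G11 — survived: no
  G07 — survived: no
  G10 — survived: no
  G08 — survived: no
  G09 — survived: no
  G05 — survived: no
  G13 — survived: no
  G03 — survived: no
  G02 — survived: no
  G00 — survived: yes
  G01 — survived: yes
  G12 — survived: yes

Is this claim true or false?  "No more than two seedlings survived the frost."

False

'No more than two seedlings survived the frost' holds iff |A ∩ B| ≤ 2.
A (the restrictor) = {G06, G04, G11, G07, G10, G08, G09, G05, G13, G03, G02, G00, G01, G12}, |A| = 14.
A ∩ B = {G00, G01, G12}, so |A ∩ B| = 3.
|A ∩ B| = 3, so the statement is false.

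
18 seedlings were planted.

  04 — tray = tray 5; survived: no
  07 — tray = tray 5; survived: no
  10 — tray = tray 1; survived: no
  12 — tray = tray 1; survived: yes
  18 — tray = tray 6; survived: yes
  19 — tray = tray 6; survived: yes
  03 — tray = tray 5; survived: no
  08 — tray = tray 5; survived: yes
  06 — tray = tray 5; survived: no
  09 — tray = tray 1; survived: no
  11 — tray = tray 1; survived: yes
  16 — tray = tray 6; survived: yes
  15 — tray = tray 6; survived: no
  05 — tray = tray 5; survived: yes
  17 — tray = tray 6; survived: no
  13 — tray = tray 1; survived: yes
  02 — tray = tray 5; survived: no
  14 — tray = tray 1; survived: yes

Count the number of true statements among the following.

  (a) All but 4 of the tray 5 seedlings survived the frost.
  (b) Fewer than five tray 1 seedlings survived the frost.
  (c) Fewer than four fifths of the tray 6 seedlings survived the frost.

(a) tray 5: |A| = 7, |A ∩ B| = 2; needs |A ∖ B| = 4 — false.
(b) tray 1: |A| = 6, |A ∩ B| = 4; needs |A ∩ B| < 5 — true.
(c) tray 6: |A| = 5, |A ∩ B| = 3; needs |A ∩ B| / |A| < 4/5 — true.

2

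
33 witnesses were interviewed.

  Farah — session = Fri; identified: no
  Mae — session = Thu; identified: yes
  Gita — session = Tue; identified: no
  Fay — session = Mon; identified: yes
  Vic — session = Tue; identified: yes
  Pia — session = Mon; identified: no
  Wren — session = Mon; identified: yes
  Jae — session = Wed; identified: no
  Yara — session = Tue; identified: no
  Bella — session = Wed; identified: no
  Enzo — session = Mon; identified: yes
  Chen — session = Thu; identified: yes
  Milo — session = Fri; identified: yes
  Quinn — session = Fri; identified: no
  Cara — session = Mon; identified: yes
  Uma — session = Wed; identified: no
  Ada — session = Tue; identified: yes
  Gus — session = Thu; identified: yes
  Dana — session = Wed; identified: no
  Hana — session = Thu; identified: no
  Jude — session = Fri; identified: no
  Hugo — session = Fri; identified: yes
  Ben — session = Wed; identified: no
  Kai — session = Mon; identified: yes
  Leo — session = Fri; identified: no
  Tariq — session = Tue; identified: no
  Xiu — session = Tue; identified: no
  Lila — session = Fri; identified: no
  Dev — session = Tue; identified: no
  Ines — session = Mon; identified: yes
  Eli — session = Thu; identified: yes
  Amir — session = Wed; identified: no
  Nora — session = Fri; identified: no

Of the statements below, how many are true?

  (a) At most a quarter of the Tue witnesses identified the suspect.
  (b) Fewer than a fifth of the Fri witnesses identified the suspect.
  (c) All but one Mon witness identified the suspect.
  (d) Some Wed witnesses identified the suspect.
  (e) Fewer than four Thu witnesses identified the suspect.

(a) Tue: |A| = 7, |A ∩ B| = 2; needs |A ∩ B| / |A| ≤ 1/4 — false.
(b) Fri: |A| = 8, |A ∩ B| = 2; needs |A ∩ B| / |A| < 1/5 — false.
(c) Mon: |A| = 7, |A ∩ B| = 6; needs |A ∖ B| = 1 — true.
(d) Wed: |A| = 6, |A ∩ B| = 0; needs A ∩ B ≠ ∅ (|A ∩ B| ≥ 1) — false.
(e) Thu: |A| = 5, |A ∩ B| = 4; needs |A ∩ B| < 4 — false.

1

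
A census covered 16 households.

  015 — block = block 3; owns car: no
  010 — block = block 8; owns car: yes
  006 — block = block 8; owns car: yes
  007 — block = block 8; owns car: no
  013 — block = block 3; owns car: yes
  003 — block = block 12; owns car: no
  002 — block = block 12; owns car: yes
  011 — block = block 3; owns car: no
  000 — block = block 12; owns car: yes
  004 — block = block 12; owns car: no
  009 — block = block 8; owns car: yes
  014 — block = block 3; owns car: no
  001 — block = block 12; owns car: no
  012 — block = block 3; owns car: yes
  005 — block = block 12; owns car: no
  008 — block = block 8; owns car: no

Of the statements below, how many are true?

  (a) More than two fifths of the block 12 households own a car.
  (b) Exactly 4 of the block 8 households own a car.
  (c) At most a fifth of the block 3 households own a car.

0

(a) block 12: |A| = 6, |A ∩ B| = 2; needs |A ∩ B| / |A| > 2/5 — false.
(b) block 8: |A| = 5, |A ∩ B| = 3; needs |A ∩ B| = 4 — false.
(c) block 3: |A| = 5, |A ∩ B| = 2; needs |A ∩ B| / |A| ≤ 1/5 — false.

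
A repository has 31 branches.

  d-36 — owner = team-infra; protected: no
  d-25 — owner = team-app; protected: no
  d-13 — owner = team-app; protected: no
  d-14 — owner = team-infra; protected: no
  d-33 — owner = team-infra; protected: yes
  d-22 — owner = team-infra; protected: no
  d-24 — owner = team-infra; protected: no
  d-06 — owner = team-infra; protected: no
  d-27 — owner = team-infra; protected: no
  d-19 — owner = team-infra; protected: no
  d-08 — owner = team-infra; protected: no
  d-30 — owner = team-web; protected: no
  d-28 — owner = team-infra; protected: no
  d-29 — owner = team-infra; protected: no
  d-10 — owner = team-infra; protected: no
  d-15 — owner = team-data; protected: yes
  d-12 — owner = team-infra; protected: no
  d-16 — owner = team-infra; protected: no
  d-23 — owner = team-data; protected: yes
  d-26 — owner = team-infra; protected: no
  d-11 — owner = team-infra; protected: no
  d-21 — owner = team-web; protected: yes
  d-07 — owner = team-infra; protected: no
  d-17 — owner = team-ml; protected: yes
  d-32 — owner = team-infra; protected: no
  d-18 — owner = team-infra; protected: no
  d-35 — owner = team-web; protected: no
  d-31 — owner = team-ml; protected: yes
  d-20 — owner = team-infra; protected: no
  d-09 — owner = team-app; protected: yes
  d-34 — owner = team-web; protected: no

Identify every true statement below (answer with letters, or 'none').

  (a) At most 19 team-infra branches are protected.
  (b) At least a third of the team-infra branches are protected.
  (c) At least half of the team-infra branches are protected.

|A| = 20, |A ∩ B| = 1, |A ∖ B| = 19.
(a) |A ∩ B| ≤ 19: holds.
(b) |A ∩ B| / |A| ≥ 1/3: fails.
(c) |A ∩ B| ≥ |A ∖ B|: fails.

(a)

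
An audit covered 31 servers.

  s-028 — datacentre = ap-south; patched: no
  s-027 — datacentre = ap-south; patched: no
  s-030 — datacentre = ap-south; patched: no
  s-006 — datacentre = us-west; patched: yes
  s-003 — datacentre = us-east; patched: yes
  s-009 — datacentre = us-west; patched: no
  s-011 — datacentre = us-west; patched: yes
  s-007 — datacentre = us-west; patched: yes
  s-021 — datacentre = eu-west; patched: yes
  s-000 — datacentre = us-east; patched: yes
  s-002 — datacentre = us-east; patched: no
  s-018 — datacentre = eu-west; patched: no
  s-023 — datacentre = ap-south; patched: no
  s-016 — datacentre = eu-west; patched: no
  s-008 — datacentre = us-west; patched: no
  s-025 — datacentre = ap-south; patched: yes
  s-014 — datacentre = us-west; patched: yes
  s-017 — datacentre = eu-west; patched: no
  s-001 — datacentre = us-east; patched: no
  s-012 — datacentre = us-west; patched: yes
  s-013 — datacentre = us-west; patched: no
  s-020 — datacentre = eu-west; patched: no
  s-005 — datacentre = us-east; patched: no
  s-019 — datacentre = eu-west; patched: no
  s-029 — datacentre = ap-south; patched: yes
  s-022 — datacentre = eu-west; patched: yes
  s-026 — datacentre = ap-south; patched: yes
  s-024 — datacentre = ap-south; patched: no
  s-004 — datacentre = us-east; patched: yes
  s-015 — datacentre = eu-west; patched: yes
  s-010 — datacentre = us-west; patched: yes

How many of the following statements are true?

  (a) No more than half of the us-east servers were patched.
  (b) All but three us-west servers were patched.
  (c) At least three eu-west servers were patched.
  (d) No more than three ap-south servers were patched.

4

(a) us-east: |A| = 6, |A ∩ B| = 3; needs |A ∩ B| ≤ |A ∖ B| — true.
(b) us-west: |A| = 9, |A ∩ B| = 6; needs |A ∖ B| = 3 — true.
(c) eu-west: |A| = 8, |A ∩ B| = 3; needs |A ∩ B| ≥ 3 — true.
(d) ap-south: |A| = 8, |A ∩ B| = 3; needs |A ∩ B| ≤ 3 — true.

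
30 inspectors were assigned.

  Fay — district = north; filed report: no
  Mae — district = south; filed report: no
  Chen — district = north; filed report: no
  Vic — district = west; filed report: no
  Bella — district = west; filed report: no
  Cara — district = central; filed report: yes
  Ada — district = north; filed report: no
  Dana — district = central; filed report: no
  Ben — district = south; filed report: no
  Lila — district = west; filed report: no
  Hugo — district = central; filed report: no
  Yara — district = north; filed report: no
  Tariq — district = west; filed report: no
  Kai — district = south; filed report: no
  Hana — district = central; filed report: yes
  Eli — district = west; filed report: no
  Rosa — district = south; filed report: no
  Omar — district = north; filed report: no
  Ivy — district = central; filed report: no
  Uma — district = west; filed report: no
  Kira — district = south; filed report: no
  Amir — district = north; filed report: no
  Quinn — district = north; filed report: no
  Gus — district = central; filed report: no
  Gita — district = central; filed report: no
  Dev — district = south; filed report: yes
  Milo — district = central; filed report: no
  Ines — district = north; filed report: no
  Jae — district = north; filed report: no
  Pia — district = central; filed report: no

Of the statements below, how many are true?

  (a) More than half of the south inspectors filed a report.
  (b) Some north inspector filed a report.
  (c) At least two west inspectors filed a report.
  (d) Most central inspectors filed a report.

0

(a) south: |A| = 6, |A ∩ B| = 1; needs |A ∩ B| > |A ∖ B| — false.
(b) north: |A| = 9, |A ∩ B| = 0; needs A ∩ B ≠ ∅ (|A ∩ B| ≥ 1) — false.
(c) west: |A| = 6, |A ∩ B| = 0; needs |A ∩ B| ≥ 2 — false.
(d) central: |A| = 9, |A ∩ B| = 2; needs |A ∩ B| > |A ∖ B| — false.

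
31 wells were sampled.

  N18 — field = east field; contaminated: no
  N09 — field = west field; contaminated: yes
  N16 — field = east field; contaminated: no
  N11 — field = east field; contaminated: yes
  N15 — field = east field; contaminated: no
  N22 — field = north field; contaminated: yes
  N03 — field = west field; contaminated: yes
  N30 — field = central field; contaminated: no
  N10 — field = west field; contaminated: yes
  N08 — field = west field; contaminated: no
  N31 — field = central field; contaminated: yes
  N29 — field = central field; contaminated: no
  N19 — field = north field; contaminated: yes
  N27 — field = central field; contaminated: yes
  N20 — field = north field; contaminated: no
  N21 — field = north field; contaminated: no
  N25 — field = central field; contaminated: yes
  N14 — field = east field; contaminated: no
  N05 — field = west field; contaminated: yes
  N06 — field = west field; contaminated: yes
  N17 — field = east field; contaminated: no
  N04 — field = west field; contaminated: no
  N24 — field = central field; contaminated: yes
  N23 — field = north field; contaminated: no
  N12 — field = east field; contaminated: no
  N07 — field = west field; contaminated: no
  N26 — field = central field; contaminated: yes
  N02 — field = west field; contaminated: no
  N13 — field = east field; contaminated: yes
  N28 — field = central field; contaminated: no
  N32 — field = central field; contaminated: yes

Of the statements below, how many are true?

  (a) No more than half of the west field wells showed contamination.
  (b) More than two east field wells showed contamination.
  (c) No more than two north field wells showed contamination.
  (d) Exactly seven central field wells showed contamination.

(a) west field: |A| = 9, |A ∩ B| = 5; needs |A ∩ B| ≤ |A ∖ B| — false.
(b) east field: |A| = 8, |A ∩ B| = 2; needs |A ∩ B| > 2 — false.
(c) north field: |A| = 5, |A ∩ B| = 2; needs |A ∩ B| ≤ 2 — true.
(d) central field: |A| = 9, |A ∩ B| = 6; needs |A ∩ B| = 7 — false.

1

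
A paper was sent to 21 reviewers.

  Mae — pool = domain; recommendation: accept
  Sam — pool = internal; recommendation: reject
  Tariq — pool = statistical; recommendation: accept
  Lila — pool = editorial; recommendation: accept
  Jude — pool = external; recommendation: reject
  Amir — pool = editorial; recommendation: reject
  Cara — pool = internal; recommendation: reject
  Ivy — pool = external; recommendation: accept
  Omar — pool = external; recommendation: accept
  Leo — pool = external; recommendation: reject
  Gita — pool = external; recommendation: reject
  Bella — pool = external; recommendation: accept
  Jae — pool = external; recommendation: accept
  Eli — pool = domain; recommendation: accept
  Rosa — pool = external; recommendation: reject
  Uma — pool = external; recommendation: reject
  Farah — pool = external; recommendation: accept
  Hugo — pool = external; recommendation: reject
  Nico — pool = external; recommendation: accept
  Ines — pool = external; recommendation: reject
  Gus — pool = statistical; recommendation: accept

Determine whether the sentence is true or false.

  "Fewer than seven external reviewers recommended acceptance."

The determiner here denotes the relation: |A ∩ B| < 7.
A (the restrictor) = {Jude, Ivy, Omar, Leo, Gita, Bella, Jae, Rosa, Uma, Farah, Hugo, Nico, Ines}, |A| = 13.
A ∩ B = {Ivy, Omar, Bella, Jae, Farah, Nico}, so |A ∩ B| = 6.
|A ∩ B| = 6, so the statement is true.

True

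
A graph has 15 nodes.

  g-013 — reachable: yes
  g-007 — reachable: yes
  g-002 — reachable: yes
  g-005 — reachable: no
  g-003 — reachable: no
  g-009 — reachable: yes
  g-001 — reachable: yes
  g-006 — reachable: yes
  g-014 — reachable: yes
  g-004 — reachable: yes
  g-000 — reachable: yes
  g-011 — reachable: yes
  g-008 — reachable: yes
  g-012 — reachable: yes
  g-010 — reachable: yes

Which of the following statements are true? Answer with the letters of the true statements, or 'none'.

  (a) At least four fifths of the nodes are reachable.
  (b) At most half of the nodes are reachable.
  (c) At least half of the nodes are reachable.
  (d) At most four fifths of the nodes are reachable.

|A| = 15, |A ∩ B| = 13, |A ∖ B| = 2.
(a) |A ∩ B| / |A| ≥ 4/5: holds.
(b) |A ∩ B| ≤ |A ∖ B|: fails.
(c) |A ∩ B| ≥ |A ∖ B|: holds.
(d) |A ∩ B| / |A| ≤ 4/5: fails.

(a), (c)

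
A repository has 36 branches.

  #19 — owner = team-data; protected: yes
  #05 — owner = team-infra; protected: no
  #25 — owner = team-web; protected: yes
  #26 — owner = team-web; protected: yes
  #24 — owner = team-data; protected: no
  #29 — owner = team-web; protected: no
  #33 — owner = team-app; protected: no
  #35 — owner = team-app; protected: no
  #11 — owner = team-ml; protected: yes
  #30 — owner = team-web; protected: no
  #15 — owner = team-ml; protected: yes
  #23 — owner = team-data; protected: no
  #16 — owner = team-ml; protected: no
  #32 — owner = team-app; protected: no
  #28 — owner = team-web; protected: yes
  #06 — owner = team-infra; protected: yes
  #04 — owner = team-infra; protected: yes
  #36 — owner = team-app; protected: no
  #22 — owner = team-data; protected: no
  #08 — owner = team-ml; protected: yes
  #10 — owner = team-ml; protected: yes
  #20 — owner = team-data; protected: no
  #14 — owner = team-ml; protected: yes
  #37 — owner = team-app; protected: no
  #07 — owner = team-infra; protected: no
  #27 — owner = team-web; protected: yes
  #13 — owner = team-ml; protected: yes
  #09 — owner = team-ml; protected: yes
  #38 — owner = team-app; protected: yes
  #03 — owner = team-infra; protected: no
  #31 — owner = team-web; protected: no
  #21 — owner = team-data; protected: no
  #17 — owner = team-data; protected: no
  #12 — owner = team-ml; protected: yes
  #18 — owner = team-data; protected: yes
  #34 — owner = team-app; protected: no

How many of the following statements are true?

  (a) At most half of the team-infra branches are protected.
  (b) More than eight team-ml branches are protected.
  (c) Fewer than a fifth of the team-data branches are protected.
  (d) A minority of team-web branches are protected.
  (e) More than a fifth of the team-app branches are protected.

1

(a) team-infra: |A| = 5, |A ∩ B| = 2; needs |A ∩ B| ≤ |A ∖ B| — true.
(b) team-ml: |A| = 9, |A ∩ B| = 8; needs |A ∩ B| > 8 — false.
(c) team-data: |A| = 8, |A ∩ B| = 2; needs |A ∩ B| / |A| < 1/5 — false.
(d) team-web: |A| = 7, |A ∩ B| = 4; needs |A ∩ B| < |A ∖ B| — false.
(e) team-app: |A| = 7, |A ∩ B| = 1; needs |A ∩ B| / |A| > 1/5 — false.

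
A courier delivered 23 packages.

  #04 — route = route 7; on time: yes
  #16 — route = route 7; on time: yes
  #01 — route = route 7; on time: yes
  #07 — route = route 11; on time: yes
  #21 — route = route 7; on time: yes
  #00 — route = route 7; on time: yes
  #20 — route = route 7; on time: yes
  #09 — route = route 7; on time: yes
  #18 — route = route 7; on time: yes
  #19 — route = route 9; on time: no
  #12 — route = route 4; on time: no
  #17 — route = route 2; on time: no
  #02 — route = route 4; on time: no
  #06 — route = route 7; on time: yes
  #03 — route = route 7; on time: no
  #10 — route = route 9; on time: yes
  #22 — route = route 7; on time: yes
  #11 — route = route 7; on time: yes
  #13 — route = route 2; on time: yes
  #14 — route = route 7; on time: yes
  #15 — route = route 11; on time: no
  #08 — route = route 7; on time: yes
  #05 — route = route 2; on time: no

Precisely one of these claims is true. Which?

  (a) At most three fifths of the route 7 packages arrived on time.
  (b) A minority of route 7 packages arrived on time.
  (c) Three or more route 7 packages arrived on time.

(c)

|A| = 14, |A ∩ B| = 13, |A ∖ B| = 1.
(a) requires |A ∩ B| / |A| ≤ 3/5: false.
(b) requires |A ∩ B| < |A ∖ B|: false.
(c) requires |A ∩ B| ≥ 3: true.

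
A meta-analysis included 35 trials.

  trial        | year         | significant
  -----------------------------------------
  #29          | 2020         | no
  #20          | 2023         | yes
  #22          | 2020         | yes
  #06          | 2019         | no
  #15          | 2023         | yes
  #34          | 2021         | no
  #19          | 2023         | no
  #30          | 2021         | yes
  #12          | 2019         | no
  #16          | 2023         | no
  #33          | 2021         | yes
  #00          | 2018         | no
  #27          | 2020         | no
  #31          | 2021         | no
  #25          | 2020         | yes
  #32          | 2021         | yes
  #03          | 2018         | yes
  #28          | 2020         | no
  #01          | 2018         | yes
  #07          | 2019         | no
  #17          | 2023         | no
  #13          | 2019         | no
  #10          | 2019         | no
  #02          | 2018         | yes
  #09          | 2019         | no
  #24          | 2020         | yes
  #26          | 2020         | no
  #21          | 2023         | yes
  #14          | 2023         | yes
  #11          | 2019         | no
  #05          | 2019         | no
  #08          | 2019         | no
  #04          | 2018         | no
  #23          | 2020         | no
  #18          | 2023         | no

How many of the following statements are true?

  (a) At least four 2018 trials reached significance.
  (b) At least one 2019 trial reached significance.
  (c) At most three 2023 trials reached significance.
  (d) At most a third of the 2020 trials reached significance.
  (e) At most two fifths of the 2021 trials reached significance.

(a) 2018: |A| = 5, |A ∩ B| = 3; needs |A ∩ B| ≥ 4 — false.
(b) 2019: |A| = 9, |A ∩ B| = 0; needs A ∩ B ≠ ∅ (|A ∩ B| ≥ 1) — false.
(c) 2023: |A| = 8, |A ∩ B| = 4; needs |A ∩ B| ≤ 3 — false.
(d) 2020: |A| = 8, |A ∩ B| = 3; needs |A ∩ B| / |A| ≤ 1/3 — false.
(e) 2021: |A| = 5, |A ∩ B| = 3; needs |A ∩ B| / |A| ≤ 2/5 — false.

0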